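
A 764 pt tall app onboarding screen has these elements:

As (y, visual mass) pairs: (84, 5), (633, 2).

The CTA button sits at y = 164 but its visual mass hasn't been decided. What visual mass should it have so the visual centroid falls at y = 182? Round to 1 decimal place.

w ≈ 22.9

Known weights sum to 5 + 2 = 7; their moment is 5·84 + 2·633 = 1686.
Set Σw·y/Σw = 182: (1686 + 164w) = 182·(7 + w).
So w = (182·7 − 1686)/(164 − 182) = -412/-18 ≈ 22.89.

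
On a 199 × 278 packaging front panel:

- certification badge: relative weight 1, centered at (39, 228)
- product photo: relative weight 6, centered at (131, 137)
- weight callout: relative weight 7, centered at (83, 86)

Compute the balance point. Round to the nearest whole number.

Weights sum to 1 + 6 + 7 = 14.
x: (1·39 + 6·131 + 7·83) / 14 = 1406 / 14 ≈ 100.43
y: (1·228 + 6·137 + 7·86) / 14 = 1652 / 14 ≈ 118.00

(100, 118)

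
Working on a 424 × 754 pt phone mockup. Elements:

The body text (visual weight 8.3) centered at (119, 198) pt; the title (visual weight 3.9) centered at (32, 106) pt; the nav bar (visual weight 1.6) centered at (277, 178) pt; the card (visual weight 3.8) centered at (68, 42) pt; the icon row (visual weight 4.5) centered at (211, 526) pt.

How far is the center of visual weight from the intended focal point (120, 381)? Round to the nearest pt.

Σw = 8.3 + 3.9 + 1.6 + 3.8 + 4.5 = 22.1.
x: (8.3·119 + 3.9·32 + 1.6·277 + 3.8·68 + 4.5·211) / 22.1 = 2763.6 / 22.1 ≈ 125.05
y: (8.3·198 + 3.9·106 + 1.6·178 + 3.8·42 + 4.5·526) / 22.1 = 4868.2 / 22.1 ≈ 220.28
Relative to (120, 381): Δ = (5.05, -160.72); |Δ| = √(5.05² + -160.72²) ≈ 160.80.

≈ 161 pt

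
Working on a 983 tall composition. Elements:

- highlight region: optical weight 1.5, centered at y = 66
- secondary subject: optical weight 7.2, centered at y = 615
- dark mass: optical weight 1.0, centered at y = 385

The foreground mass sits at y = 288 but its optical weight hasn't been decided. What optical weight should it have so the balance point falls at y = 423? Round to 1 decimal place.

Fixed elements: Σw = 1.5 + 7.2 + 1.0 = 9.7, Σw·y = 1.5·66 + 7.2·615 + 1.0·385 = 4912.0.
Set Σw·y/Σw = 423: (4912.0 + 288w) = 423·(9.7 + w).
Rearranging, w·(288 − 423) = 423·9.7 − 4912.0 = -808.9, so w ≈ -808.9/-135 = 5.99.

w ≈ 6.0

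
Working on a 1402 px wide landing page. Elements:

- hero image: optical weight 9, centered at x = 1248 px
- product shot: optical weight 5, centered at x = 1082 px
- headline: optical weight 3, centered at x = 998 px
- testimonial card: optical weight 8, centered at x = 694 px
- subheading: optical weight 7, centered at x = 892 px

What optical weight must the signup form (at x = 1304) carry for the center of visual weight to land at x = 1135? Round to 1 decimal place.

w ≈ 28.9

Known weights sum to 9 + 5 + 3 + 8 + 7 = 32; their moment is 9·1248 + 5·1082 + 3·998 + 8·694 + 7·892 = 31432.
Set Σw·x/Σw = 1135: (31432 + 1304w) = 1135·(32 + w).
So w = (1135·32 − 31432)/(1304 − 1135) = 4888/169 ≈ 28.92.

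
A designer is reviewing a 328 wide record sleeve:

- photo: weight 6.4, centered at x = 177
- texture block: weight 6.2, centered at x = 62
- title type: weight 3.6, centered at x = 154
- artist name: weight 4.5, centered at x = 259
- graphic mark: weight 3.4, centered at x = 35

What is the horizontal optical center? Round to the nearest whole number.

Weights sum to 6.4 + 6.2 + 3.6 + 4.5 + 3.4 = 24.1.
x: (6.4·177 + 6.2·62 + 3.6·154 + 4.5·259 + 3.4·35) / 24.1 = 3356.1 / 24.1 ≈ 139.26

x ≈ 139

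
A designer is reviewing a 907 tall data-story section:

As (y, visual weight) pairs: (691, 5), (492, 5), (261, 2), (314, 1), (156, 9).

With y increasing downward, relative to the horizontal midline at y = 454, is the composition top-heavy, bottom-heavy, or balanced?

top-heavy

Weights sum to 5 + 5 + 2 + 1 + 9 = 22.
y: (5·691 + 5·492 + 2·261 + 1·314 + 9·156) / 22 = 8155 / 22 ≈ 370.68
370.7 lies above (smaller y than) the midline 454, so the layout is top-heavy.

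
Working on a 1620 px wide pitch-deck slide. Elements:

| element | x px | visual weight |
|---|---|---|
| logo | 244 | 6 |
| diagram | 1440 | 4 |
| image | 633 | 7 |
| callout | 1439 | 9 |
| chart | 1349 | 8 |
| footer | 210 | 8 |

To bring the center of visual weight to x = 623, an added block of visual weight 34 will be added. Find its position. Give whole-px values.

x ≈ 302

With the added block, Σw becomes 6 + 4 + 7 + 9 + 8 + 8 + 34 = 76.
x: need Σw·x = 76·623 = 47348. Existing = 6·244 + 4·1440 + 7·633 + 9·1439 + 8·1349 + 8·210 = 37078. Remainder 10270 / 34 ≈ 302.06.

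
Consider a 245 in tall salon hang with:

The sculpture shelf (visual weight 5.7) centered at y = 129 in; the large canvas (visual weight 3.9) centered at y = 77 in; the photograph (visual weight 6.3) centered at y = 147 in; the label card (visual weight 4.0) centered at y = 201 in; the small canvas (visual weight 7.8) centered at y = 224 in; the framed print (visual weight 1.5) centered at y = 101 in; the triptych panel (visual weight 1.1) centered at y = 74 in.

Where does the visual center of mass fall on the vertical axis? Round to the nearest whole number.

Weights sum to 5.7 + 3.9 + 6.3 + 4.0 + 7.8 + 1.5 + 1.1 = 30.3.
y-moment: 5.7·129 + 3.9·77 + 6.3·147 + 4.0·201 + 7.8·224 + 1.5·101 + 1.1·74 = 4745.8; centroid 4745.8/30.3 ≈ 156.63.

y ≈ 157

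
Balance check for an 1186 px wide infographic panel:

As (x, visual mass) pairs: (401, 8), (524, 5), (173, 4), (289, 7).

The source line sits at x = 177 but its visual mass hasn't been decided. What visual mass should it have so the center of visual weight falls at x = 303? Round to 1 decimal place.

Fixed elements: Σw = 8 + 5 + 4 + 7 = 24, Σw·x = 8·401 + 5·524 + 4·173 + 7·289 = 8543.
For the centroid to hit 303: (8543 + w·177) / (24 + w) = 303.
Solving: w = (303·24 − 8543) / (177 − 303) = -1271 / -126 ≈ 10.09.

w ≈ 10.1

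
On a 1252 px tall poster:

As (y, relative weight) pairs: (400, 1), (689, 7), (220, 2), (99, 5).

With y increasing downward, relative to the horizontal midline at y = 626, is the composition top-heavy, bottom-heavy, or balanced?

Weights sum to 1 + 7 + 2 + 5 = 15.
Σw·y = 1·400 + 7·689 + 2·220 + 5·99 = 6158, so ȳ = 6158/15 ≈ 410.53.
410.5 lies above (smaller y than) the midline 626, so the layout is top-heavy.

top-heavy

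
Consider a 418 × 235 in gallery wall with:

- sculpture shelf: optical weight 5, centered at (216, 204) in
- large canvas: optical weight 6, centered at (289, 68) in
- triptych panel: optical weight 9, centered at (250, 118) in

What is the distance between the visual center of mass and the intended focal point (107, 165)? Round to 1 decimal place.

≈ 151.7 in

Total weight = 5 + 6 + 9 = 20.
x-moment: 5·216 + 6·289 + 9·250 = 5064; centroid 5064/20 ≈ 253.20.
y-moment: 5·204 + 6·68 + 9·118 = 2490; centroid 2490/20 ≈ 124.50.
From (107, 165): dx = 146.20, dy = -40.50, so the distance is √(dx²+dy²) ≈ 151.71.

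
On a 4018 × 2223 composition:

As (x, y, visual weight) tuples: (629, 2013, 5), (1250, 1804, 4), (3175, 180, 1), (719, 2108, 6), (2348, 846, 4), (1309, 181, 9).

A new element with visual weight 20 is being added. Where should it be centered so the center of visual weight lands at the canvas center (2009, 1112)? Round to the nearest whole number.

(3082, 968)

New total weight: (5 + 4 + 1 + 6 + 4 + 9) + 20 = 49.
x: need Σw·x = 49·2009 = 98441. Existing = 5·629 + 4·1250 + 1·3175 + 6·719 + 4·2348 + 9·1309 = 36807. Remainder 61634 / 20 ≈ 3081.70.
y: need Σw·y = 49·1112 = 54488. Existing = 5·2013 + 4·1804 + 1·180 + 6·2108 + 4·846 + 9·181 = 35122. Remainder 19366 / 20 ≈ 968.30.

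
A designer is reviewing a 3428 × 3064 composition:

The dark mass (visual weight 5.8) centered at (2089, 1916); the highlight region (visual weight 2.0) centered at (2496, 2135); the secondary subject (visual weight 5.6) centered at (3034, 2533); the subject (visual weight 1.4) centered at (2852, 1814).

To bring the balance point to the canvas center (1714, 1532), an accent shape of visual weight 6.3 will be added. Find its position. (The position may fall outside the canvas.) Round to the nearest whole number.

(-306, 35)

New total weight: (5.8 + 2.0 + 5.6 + 1.4) + 6.3 = 21.1.
x: need Σw·x = 21.1·1714 = 36165.4. Existing = 5.8·2089 + 2.0·2496 + 5.6·3034 + 1.4·2852 = 38091.4. Remainder -1926.0 / 6.3 ≈ -305.71.
y: need Σw·y = 21.1·1532 = 32325.2. Existing = 5.8·1916 + 2.0·2135 + 5.6·2533 + 1.4·1814 = 32107.2. Remainder 218.0 / 6.3 ≈ 34.60.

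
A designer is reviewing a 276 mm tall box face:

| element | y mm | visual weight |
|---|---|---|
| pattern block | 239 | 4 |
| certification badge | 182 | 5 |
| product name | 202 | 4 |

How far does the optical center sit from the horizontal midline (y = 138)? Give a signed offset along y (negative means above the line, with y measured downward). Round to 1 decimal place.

Total weight = 4 + 5 + 4 = 13.
y: (4·239 + 5·182 + 4·202) / 13 = 2674 / 13 ≈ 205.69
Against y = 138, that's 205.69 − 138 = 67.69.

≈ 67.7 mm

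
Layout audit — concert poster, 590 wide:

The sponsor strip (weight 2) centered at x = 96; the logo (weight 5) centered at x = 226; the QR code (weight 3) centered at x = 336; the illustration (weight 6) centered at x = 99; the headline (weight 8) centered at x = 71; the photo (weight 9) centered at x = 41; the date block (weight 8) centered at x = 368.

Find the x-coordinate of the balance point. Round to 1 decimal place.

Total weight = 2 + 5 + 3 + 6 + 8 + 9 + 8 = 41.
x: (2·96 + 5·226 + 3·336 + 6·99 + 8·71 + 9·41 + 8·368) / 41 = 6805 / 41 ≈ 165.98

x ≈ 166.0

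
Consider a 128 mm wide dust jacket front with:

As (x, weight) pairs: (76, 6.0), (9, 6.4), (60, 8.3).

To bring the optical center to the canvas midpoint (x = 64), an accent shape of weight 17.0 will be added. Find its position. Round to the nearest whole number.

With the accent shape, Σw becomes 6.0 + 6.4 + 8.3 + 17.0 = 37.7.
Along x: (1011.6 + 17.0·x) / 37.7 = 64 (existing moment 6.0·76 + 6.4·9 + 8.3·60 = 1011.6) ⇒ x = (2412.8 − 1011.6) / 17.0 ≈ 82.42.

x ≈ 82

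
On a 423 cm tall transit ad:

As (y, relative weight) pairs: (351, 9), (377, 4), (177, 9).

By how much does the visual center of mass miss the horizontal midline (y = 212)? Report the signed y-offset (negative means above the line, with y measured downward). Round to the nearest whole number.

Weights sum to 9 + 4 + 9 = 22.
y: (9·351 + 4·377 + 9·177) / 22 = 6260 / 22 ≈ 284.55
Offset from y = 212: 284.55 − 212 ≈ 72.55.

≈ 73 cm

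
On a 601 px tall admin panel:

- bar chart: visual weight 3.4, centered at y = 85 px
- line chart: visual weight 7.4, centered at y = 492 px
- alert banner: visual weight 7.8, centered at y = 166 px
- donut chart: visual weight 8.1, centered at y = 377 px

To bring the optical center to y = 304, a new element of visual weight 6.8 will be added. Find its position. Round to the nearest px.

y ≈ 280

New total weight: (3.4 + 7.4 + 7.8 + 8.1) + 6.8 = 33.5.
y: target moment 33.5×304 = 10184.0; current 3.4·85 + 7.4·492 + 7.8·166 + 8.1·377 = 8278.3; the new element supplies 1905.7, so y = 1905.7/6.8 ≈ 280.25.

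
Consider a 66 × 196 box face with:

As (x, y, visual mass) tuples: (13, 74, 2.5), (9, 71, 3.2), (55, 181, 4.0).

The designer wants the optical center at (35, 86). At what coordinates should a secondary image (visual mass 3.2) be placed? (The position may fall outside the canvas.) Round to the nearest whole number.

(53, -8)

With the secondary image, Σw becomes 2.5 + 3.2 + 4.0 + 3.2 = 12.9.
Along x: (281.3 + 3.2·x) / 12.9 = 35 (existing moment 2.5·13 + 3.2·9 + 4.0·55 = 281.3) ⇒ x = (451.5 − 281.3) / 3.2 ≈ 53.19.
Along y: (1136.2 + 3.2·y) / 12.9 = 86 (existing moment 2.5·74 + 3.2·71 + 4.0·181 = 1136.2) ⇒ y = (1109.4 − 1136.2) / 3.2 ≈ -8.38.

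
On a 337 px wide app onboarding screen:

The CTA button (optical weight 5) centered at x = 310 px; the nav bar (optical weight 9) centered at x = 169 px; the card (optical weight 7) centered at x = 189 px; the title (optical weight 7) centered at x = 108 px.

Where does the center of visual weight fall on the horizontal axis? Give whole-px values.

x ≈ 184

Weights sum to 5 + 9 + 7 + 7 = 28.
x-moment: 5·310 + 9·169 + 7·189 + 7·108 = 5150; centroid 5150/28 ≈ 183.93.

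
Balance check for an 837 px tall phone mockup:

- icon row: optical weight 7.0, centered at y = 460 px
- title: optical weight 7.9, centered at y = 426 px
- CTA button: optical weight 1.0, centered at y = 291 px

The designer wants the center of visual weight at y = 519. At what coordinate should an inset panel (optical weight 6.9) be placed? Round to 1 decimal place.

y ≈ 718.4

With the inset panel, Σw becomes 7.0 + 7.9 + 1.0 + 6.9 = 22.8.
Along y: (6876.4 + 6.9·y) / 22.8 = 519 (existing moment 7.0·460 + 7.9·426 + 1.0·291 = 6876.4) ⇒ y = (11833.2 − 6876.4) / 6.9 ≈ 718.38.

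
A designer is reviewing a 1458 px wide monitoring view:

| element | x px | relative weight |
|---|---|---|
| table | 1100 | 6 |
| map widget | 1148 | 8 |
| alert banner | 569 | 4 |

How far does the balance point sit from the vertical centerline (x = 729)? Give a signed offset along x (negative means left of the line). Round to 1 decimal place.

≈ 274.3 px

Weights sum to 6 + 8 + 4 = 18.
Σw·x = 6·1100 + 8·1148 + 4·569 = 18060, so x̄ = 18060/18 ≈ 1003.33.
Difference: 1003.33 − 729 ≈ 274.33.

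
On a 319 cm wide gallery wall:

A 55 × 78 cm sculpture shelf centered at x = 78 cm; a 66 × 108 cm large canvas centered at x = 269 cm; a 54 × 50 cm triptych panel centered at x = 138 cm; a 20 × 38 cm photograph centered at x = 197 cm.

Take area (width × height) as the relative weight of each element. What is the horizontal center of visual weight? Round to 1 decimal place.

x ≈ 186.5

Taking area as weight: sculpture shelf 55·78 = 4290, large canvas 66·108 = 7128, triptych panel 54·50 = 2700, photograph 20·38 = 760. Sum 14878.
x-moment: 4290·78 + 7128·269 + 2700·138 + 760·197 = 2774372; centroid 2774372/14878 ≈ 186.47.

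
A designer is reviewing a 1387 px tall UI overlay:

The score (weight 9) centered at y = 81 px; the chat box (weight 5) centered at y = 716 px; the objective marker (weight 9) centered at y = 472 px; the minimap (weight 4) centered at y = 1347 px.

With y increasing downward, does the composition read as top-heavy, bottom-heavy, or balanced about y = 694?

top-heavy

Σw = 9 + 5 + 9 + 4 = 27.
y-moment: 9·81 + 5·716 + 9·472 + 4·1347 = 13945; centroid 13945/27 ≈ 516.48.
516.5 vs midline 694 → top-heavy.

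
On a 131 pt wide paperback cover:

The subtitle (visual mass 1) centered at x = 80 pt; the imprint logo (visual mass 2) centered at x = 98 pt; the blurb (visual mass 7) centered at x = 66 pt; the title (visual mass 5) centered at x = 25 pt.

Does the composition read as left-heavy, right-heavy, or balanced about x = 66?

Total weight = 1 + 2 + 7 + 5 = 15.
Σw·x = 1·80 + 2·98 + 7·66 + 5·25 = 863, so x̄ = 863/15 ≈ 57.53.
57.5 vs midline 66 → left-heavy.

left-heavy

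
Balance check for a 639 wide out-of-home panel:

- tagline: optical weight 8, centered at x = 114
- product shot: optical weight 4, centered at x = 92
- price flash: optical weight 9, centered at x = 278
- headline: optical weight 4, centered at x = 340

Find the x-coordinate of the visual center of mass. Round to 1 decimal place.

x ≈ 205.7

Total weight = 8 + 4 + 9 + 4 = 25.
x-moment: 8·114 + 4·92 + 9·278 + 4·340 = 5142; centroid 5142/25 ≈ 205.68.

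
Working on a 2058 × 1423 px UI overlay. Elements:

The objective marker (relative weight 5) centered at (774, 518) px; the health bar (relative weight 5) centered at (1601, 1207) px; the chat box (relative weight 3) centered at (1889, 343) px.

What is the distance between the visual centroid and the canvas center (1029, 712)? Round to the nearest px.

≈ 322 px

Σw = 5 + 5 + 3 = 13.
x-moment: 5·774 + 5·1601 + 3·1889 = 17542; centroid 17542/13 ≈ 1349.38.
y-moment: 5·518 + 5·1207 + 3·343 = 9654; centroid 9654/13 ≈ 742.62.
Relative to (1029, 712): Δ = (320.38, 30.62); |Δ| = √(320.38² + 30.62²) ≈ 321.84.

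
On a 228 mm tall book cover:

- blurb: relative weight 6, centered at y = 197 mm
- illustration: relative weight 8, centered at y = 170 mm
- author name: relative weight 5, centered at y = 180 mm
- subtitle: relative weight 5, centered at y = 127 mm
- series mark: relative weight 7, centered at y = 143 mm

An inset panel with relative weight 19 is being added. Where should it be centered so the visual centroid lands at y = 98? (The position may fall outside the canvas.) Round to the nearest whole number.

New total weight: (6 + 8 + 5 + 5 + 7) + 19 = 50.
Along y: (5078 + 19·y) / 50 = 98 (existing moment 6·197 + 8·170 + 5·180 + 5·127 + 7·143 = 5078) ⇒ y = (4900 − 5078) / 19 ≈ -9.37.

y ≈ -9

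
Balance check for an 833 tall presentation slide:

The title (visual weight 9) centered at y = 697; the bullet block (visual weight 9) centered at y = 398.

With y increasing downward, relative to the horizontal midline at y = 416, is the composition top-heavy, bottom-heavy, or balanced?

bottom-heavy

Total weight = 9 + 9 = 18.
y-moment: 9·697 + 9·398 = 9855; centroid 9855/18 ≈ 547.50.
Since 547.5 is below (larger y than) 416, the composition reads bottom-heavy.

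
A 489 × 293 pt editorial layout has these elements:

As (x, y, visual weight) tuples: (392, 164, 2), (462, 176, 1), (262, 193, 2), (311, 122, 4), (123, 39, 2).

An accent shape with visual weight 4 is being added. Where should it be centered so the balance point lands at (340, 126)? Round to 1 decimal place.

(460.0, 108.5)

With the accent shape, Σw becomes 2 + 1 + 2 + 4 + 2 + 4 = 15.
Along x: (3260 + 4·x) / 15 = 340 (existing moment 2·392 + 1·462 + 2·262 + 4·311 + 2·123 = 3260) ⇒ x = (5100 − 3260) / 4 ≈ 460.00.
Along y: (1456 + 4·y) / 15 = 126 (existing moment 2·164 + 1·176 + 2·193 + 4·122 + 2·39 = 1456) ⇒ y = (1890 − 1456) / 4 ≈ 108.50.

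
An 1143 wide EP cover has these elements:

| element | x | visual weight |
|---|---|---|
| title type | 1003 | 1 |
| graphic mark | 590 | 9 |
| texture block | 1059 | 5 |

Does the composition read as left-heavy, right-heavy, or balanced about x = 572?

Total weight = 1 + 9 + 5 = 15.
x-moment: 1·1003 + 9·590 + 5·1059 = 11608; centroid 11608/15 ≈ 773.87.
Since 773.9 is right of 572, the composition reads right-heavy.

right-heavy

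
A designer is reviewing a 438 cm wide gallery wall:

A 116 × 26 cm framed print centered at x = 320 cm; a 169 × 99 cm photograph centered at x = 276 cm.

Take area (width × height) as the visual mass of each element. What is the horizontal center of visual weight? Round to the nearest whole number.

Areas → weights: framed print 116·26 = 3016, photograph 169·99 = 16731; Σw = 19747.
x: (3016·320 + 16731·276) / 19747 = 5582876 / 19747 ≈ 282.72

x ≈ 283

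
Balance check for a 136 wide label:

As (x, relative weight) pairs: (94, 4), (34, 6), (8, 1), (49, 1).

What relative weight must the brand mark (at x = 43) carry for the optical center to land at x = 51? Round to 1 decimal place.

Existing Σw = 12 (4 + 6 + 1 + 1); existing moment 4·94 + 6·34 + 1·8 + 1·49 = 637.
For the centroid to hit 51: (637 + w·43) / (12 + w) = 51.
So w = (51·12 − 637)/(43 − 51) = -25/-8 ≈ 3.13.

w ≈ 3.1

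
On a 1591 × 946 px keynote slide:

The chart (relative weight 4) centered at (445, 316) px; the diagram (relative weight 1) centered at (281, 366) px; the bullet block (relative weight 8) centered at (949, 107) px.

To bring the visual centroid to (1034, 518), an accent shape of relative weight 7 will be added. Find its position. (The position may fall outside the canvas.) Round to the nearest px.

(1575, 1125)

After adding the accent shape, total weight = 4 + 1 + 8 + 7 = 20.
x: target moment 20×1034 = 20680; current 4·445 + 1·281 + 8·949 = 9653; the accent shape supplies 11027, so x = 11027/7 ≈ 1575.29.
y: target moment 20×518 = 10360; current 4·316 + 1·366 + 8·107 = 2486; the accent shape supplies 7874, so y = 7874/7 ≈ 1124.86.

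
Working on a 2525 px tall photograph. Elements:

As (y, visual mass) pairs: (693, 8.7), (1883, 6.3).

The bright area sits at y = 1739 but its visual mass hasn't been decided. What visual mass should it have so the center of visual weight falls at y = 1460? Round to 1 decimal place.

w ≈ 14.4

Fixed elements: Σw = 8.7 + 6.3 = 15.0, Σw·y = 8.7·693 + 6.3·1883 = 17892.0.
For the centroid to hit 1460: (17892.0 + w·1739) / (15.0 + w) = 1460.
Rearranging, w·(1739 − 1460) = 1460·15.0 − 17892.0 = 4008.0, so w ≈ 4008.0/279 = 14.37.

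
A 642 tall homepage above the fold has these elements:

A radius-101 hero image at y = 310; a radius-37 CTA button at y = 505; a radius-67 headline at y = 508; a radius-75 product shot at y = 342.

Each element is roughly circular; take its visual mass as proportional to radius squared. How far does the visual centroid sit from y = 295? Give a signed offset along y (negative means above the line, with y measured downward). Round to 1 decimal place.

r² weights: hero image 101² = 10201, CTA button 37² = 1369, headline 67² = 4489, product shot 75² = 5625. Total = 21684.
y: (10201·310 + 1369·505 + 4489·508 + 5625·342) / 21684 = 8057817 / 21684 ≈ 371.60
Offset from y = 295: 371.60 − 295 ≈ 76.60.

≈ 76.6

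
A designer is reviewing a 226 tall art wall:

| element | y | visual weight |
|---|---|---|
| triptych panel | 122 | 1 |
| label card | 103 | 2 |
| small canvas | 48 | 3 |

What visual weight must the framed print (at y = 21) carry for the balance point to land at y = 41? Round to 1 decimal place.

Known weights sum to 1 + 2 + 3 = 6; their moment is 1·122 + 2·103 + 3·48 = 472.
Balance at y = 41 requires (472 + w·21) / (6 + w) = 41.
Solving: w = (41·6 − 472) / (21 − 41) = -226 / -20 ≈ 11.30.

w ≈ 11.3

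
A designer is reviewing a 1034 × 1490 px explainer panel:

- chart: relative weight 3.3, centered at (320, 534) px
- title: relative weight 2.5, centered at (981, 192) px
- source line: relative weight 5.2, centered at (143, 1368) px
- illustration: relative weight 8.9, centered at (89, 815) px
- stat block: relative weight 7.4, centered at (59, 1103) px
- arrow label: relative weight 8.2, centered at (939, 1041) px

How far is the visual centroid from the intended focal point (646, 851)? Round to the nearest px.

Total weight = 3.3 + 2.5 + 5.2 + 8.9 + 7.4 + 8.2 = 35.5.
x-moment: 3.3·320 + 2.5·981 + 5.2·143 + 8.9·89 + 7.4·59 + 8.2·939 = 13180.6; centroid 13180.6/35.5 ≈ 371.28.
y-moment: 3.3·534 + 2.5·192 + 5.2·1368 + 8.9·815 + 7.4·1103 + 8.2·1041 = 33307.7; centroid 33307.7/35.5 ≈ 938.25.
From (646, 851): dx = -274.72, dy = 87.25, so the distance is √(dx²+dy²) ≈ 288.24.

≈ 288 px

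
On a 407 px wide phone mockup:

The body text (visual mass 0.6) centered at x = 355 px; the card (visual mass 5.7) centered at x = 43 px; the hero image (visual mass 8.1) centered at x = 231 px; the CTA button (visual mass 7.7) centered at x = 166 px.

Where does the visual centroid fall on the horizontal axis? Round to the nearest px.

x ≈ 163

Total weight = 0.6 + 5.7 + 8.1 + 7.7 = 22.1.
x: (0.6·355 + 5.7·43 + 8.1·231 + 7.7·166) / 22.1 = 3607.4 / 22.1 ≈ 163.23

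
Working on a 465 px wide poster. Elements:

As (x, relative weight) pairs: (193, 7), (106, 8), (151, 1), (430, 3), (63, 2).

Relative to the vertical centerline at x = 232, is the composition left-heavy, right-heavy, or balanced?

left-heavy

Total weight = 7 + 8 + 1 + 3 + 2 = 21.
x-moment: 7·193 + 8·106 + 1·151 + 3·430 + 2·63 = 3766; centroid 3766/21 ≈ 179.33.
179.3 vs midline 232 → left-heavy.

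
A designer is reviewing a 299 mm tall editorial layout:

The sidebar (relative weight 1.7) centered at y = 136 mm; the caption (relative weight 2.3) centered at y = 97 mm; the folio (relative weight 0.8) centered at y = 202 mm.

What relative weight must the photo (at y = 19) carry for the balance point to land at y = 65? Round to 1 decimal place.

w ≈ 6.6

Known weights sum to 1.7 + 2.3 + 0.8 = 4.8; their moment is 1.7·136 + 2.3·97 + 0.8·202 = 615.9.
Balance at y = 65 requires (615.9 + w·19) / (4.8 + w) = 65.
So w = (65·4.8 − 615.9)/(19 − 65) = -303.9/-46 ≈ 6.61.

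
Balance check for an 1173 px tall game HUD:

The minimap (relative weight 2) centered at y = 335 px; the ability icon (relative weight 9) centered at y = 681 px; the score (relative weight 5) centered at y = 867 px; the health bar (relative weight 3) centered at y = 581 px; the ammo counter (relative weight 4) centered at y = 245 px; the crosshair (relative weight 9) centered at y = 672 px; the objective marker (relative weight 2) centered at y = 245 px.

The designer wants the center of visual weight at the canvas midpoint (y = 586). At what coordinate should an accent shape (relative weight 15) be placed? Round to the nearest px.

After adding the accent shape, total weight = 2 + 9 + 5 + 3 + 4 + 9 + 2 + 15 = 49.
Along y: (20395 + 15·y) / 49 = 586 (existing moment 2·335 + 9·681 + 5·867 + 3·581 + 4·245 + 9·672 + 2·245 = 20395) ⇒ y = (28714 − 20395) / 15 ≈ 554.60.

y ≈ 555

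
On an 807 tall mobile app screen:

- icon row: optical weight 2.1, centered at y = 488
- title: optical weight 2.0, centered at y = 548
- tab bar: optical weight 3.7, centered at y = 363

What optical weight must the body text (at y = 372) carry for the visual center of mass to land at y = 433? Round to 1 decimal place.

w ≈ 1.4

Fixed elements: Σw = 2.1 + 2.0 + 3.7 = 7.8, Σw·y = 2.1·488 + 2.0·548 + 3.7·363 = 3463.9.
For the centroid to hit 433: (3463.9 + w·372) / (7.8 + w) = 433.
Rearranging, w·(372 − 433) = 433·7.8 − 3463.9 = -86.5, so w ≈ -86.5/-61 = 1.42.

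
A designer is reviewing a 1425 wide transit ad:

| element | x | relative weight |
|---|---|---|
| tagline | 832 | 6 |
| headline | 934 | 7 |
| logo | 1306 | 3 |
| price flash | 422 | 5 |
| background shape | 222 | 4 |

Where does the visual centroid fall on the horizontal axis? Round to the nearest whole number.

x ≈ 738

Weights sum to 6 + 7 + 3 + 5 + 4 = 25.
x-moment: 6·832 + 7·934 + 3·1306 + 5·422 + 4·222 = 18446; centroid 18446/25 ≈ 737.84.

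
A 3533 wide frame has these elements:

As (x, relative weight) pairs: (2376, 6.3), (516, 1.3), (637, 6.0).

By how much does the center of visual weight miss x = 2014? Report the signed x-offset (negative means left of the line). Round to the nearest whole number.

Total weight = 6.3 + 1.3 + 6.0 = 13.6.
x-moment: 6.3·2376 + 1.3·516 + 6.0·637 = 19461.6; centroid 19461.6/13.6 ≈ 1431.00.
Difference: 1431.00 − 2014 ≈ -583.00.

≈ -583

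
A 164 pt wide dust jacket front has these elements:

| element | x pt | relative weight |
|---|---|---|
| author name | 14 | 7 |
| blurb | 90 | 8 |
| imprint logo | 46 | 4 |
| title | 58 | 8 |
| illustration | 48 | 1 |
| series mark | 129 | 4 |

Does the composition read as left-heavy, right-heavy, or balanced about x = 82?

left-heavy

Weights sum to 7 + 8 + 4 + 8 + 1 + 4 = 32.
Σw·x = 2030; x̄ = 2030/32 ≈ 63.44.
63.4 vs midline 82 → left-heavy.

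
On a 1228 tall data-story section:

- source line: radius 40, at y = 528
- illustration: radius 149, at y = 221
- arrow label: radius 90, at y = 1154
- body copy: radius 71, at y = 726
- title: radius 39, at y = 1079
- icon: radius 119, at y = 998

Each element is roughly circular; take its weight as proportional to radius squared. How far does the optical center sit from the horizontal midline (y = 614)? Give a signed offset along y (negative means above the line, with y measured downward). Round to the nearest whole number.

≈ 42

r² weights: source line 40² = 1600, illustration 149² = 22201, arrow label 90² = 8100, body copy 71² = 5041, title 39² = 1521, icon 119² = 14161. Total = 52624.
y: (1600·528 + 22201·221 + 8100·1154 + 5041·726 + 1521·1079 + 14161·998) / 52624 = 34532224 / 52624 ≈ 656.21
Offset from y = 614: 656.21 − 614 ≈ 42.21.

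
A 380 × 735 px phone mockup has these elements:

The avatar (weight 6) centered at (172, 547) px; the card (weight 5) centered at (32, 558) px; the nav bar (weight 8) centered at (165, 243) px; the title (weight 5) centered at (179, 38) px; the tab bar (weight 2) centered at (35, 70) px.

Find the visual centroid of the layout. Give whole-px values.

Total weight = 6 + 5 + 8 + 5 + 2 = 26.
x-moment: 6·172 + 5·32 + 8·165 + 5·179 + 2·35 = 3477; centroid 3477/26 ≈ 133.73.
y-moment: 6·547 + 5·558 + 8·243 + 5·38 + 2·70 = 8346; centroid 8346/26 ≈ 321.00.

(134, 321)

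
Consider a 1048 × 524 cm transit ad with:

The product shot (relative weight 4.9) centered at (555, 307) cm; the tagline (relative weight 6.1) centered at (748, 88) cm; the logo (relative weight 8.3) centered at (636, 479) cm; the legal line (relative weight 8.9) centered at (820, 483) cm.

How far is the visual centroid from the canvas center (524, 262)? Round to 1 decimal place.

≈ 208.0 cm

Σw = 4.9 + 6.1 + 8.3 + 8.9 = 28.2.
x-moment: 4.9·555 + 6.1·748 + 8.3·636 + 8.9·820 = 19859.1; centroid 19859.1/28.2 ≈ 704.22.
y-moment: 4.9·307 + 6.1·88 + 8.3·479 + 8.9·483 = 10315.5; centroid 10315.5/28.2 ≈ 365.80.
From (524, 262): dx = 180.22, dy = 103.80, so the distance is √(dx²+dy²) ≈ 207.98.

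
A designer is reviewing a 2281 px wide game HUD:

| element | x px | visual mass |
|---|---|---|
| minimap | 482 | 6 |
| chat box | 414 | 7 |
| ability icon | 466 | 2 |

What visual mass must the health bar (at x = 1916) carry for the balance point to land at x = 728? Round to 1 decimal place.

w ≈ 3.5

Existing Σw = 15 (6 + 7 + 2); existing moment 6·482 + 7·414 + 2·466 = 6722.
Set Σw·x/Σw = 728: (6722 + 1916w) = 728·(15 + w).
Rearranging, w·(1916 − 728) = 728·15 − 6722 = 4198, so w ≈ 4198/1188 = 3.53.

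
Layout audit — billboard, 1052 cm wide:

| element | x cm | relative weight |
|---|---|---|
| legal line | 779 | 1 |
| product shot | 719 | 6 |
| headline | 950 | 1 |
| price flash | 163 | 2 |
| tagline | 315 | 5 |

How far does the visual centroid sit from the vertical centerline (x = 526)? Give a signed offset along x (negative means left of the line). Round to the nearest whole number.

Total weight = 1 + 6 + 1 + 2 + 5 = 15.
x-moment: 1·779 + 6·719 + 1·950 + 2·163 + 5·315 = 7944; centroid 7944/15 ≈ 529.60.
Offset from x = 526: 529.60 − 526 ≈ 3.60.

≈ 4 cm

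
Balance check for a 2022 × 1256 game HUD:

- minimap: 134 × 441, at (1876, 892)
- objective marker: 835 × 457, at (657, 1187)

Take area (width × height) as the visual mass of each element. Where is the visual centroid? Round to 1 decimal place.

(820.5, 1147.4)

Areas → weights: minimap 134·441 = 59094, objective marker 835·457 = 381595; Σw = 440689.
x-moment: 59094·1876 + 381595·657 = 361568259; centroid 361568259/440689 ≈ 820.46.
y-moment: 59094·892 + 381595·1187 = 505665113; centroid 505665113/440689 ≈ 1147.44.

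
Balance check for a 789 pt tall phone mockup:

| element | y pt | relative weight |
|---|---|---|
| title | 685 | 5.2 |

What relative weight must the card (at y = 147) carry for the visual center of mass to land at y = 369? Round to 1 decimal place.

The single fixed element contributes weight 5.2, moment 5.2·685 = 3562.0.
For the centroid to hit 369: (3562.0 + w·147) / (5.2 + w) = 369.
Solving: w = (369·5.2 − 3562.0) / (147 − 369) = -1643.2 / -222 ≈ 7.40.

w ≈ 7.4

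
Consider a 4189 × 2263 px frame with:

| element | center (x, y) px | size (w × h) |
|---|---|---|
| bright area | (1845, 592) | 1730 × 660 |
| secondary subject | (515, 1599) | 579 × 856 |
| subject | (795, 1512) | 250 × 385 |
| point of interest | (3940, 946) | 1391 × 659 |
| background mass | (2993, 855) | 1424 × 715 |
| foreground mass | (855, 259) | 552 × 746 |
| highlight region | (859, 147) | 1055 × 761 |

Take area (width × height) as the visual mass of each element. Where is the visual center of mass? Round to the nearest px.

Areas: bright area 1730·660 = 1141800, secondary subject 579·856 = 495624, subject 250·385 = 96250, point of interest 1391·659 = 916669, background mass 1424·715 = 1018160, foreground mass 552·746 = 411792, highlight region 1055·761 = 802855. Total weight = 4883150.
x: moment 10139149455 / weight 4883150 ≈ 2076.35
y: moment 3576347863 / weight 4883150 ≈ 732.39

(2076, 732)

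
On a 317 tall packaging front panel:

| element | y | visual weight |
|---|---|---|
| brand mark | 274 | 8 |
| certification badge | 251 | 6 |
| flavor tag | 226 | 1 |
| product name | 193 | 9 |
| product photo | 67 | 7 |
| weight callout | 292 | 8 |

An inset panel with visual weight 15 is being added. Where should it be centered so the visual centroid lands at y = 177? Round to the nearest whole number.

With the inset panel, Σw becomes 8 + 6 + 1 + 9 + 7 + 8 + 15 = 54.
Along y: (8466 + 15·y) / 54 = 177 (existing moment 8·274 + 6·251 + 1·226 + 9·193 + 7·67 + 8·292 = 8466) ⇒ y = (9558 − 8466) / 15 ≈ 72.80.

y ≈ 73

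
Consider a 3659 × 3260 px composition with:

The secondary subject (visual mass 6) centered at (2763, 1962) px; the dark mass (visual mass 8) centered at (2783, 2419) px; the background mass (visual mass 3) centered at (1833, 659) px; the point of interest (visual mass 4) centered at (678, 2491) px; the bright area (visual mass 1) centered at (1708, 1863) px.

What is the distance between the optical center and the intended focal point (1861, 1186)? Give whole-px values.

Total weight = 6 + 8 + 3 + 4 + 1 = 22.
Σw·x = 6·2763 + 8·2783 + 3·1833 + 4·678 + 1·1708 = 48761, so x̄ = 48761/22 ≈ 2216.41.
Σw·y = 6·1962 + 8·2419 + 3·659 + 4·2491 + 1·1863 = 44928, so ȳ = 44928/22 ≈ 2042.18.
Relative to (1861, 1186): Δ = (355.41, 856.18); |Δ| = √(355.41² + 856.18²) ≈ 927.02.

≈ 927 px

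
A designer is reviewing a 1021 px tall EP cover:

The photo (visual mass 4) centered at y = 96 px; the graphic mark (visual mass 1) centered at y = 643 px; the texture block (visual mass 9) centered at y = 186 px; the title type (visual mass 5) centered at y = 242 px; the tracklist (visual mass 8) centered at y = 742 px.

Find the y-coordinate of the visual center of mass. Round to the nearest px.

y ≈ 365

Σw = 4 + 1 + 9 + 5 + 8 = 27.
Σw·y = 4·96 + 1·643 + 9·186 + 5·242 + 8·742 = 9847, so ȳ = 9847/27 ≈ 364.70.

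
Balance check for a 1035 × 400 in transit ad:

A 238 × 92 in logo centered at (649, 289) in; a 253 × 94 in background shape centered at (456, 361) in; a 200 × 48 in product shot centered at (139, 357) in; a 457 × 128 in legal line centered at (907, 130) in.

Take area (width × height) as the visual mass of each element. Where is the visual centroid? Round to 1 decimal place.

(698.3, 228.0)

Taking area as weight: logo 238·92 = 21896, background shape 253·94 = 23782, product shot 200·48 = 9600, legal line 457·128 = 58496. Sum 113774.
x-moment: 21896·649 + 23782·456 + 9600·139 + 58496·907 = 79445368; centroid 79445368/113774 ≈ 698.27.
y-moment: 21896·289 + 23782·361 + 9600·357 + 58496·130 = 25944926; centroid 25944926/113774 ≈ 228.04.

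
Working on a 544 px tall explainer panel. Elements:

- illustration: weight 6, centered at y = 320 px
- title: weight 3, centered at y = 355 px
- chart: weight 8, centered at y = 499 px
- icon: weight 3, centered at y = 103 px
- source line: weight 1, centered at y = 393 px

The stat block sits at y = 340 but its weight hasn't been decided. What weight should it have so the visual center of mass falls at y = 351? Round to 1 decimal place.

Existing Σw = 21 (6 + 3 + 8 + 3 + 1); existing moment 6·320 + 3·355 + 8·499 + 3·103 + 1·393 = 7679.
For the centroid to hit 351: (7679 + w·340) / (21 + w) = 351.
So w = (351·21 − 7679)/(340 − 351) = -308/-11 ≈ 28.00.

w ≈ 28.0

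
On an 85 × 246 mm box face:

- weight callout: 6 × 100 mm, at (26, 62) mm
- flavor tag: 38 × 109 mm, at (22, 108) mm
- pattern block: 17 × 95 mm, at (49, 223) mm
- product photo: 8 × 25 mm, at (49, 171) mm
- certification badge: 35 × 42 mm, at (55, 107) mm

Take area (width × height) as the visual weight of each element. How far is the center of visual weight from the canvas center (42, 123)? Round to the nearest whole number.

Areas: weight callout 6·100 = 600, flavor tag 38·109 = 4142, pattern block 17·95 = 1615, product photo 8·25 = 200, certification badge 35·42 = 1470. Total weight = 8027.
x-moment: 600·26 + 4142·22 + 1615·49 + 200·49 + 1470·55 = 276509; centroid 276509/8027 ≈ 34.45.
y-moment: 600·62 + 4142·108 + 1615·223 + 200·171 + 1470·107 = 1036171; centroid 1036171/8027 ≈ 129.09.
Relative to (42, 123): Δ = (-7.55, 6.09); |Δ| = √(-7.55² + 6.09²) ≈ 9.70.

≈ 10 mm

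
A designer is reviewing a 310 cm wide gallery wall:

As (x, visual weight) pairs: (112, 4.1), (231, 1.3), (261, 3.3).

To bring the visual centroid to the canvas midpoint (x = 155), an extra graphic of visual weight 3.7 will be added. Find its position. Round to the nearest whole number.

After adding the extra graphic, total weight = 4.1 + 1.3 + 3.3 + 3.7 = 12.4.
Along x: (1620.8 + 3.7·x) / 12.4 = 155 (existing moment 4.1·112 + 1.3·231 + 3.3·261 = 1620.8) ⇒ x = (1922.0 − 1620.8) / 3.7 ≈ 81.41.

x ≈ 81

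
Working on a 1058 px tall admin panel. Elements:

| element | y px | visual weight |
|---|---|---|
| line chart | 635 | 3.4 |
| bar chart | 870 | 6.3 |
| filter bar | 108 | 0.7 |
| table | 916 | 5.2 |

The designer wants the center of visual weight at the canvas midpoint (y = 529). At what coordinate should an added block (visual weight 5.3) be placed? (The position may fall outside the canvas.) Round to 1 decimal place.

y ≈ -268.4

After adding the added block, total weight = 3.4 + 6.3 + 0.7 + 5.2 + 5.3 = 20.9.
y: need Σw·y = 20.9·529 = 11056.1. Existing = 3.4·635 + 6.3·870 + 0.7·108 + 5.2·916 = 12478.8. Remainder -1422.7 / 5.3 ≈ -268.43.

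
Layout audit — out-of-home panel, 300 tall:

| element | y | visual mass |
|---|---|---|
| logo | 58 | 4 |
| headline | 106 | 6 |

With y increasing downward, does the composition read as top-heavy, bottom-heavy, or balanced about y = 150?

Weights sum to 4 + 6 = 10.
y-moment: 4·58 + 6·106 = 868; centroid 868/10 ≈ 86.80.
86.8 vs midline 150 → top-heavy.

top-heavy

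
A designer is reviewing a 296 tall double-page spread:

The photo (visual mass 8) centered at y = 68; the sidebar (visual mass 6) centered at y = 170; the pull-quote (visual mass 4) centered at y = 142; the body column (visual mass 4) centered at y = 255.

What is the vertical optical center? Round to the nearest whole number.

Weights sum to 8 + 6 + 4 + 4 = 22.
Σw·y = 8·68 + 6·170 + 4·142 + 4·255 = 3152, so ȳ = 3152/22 ≈ 143.27.

y ≈ 143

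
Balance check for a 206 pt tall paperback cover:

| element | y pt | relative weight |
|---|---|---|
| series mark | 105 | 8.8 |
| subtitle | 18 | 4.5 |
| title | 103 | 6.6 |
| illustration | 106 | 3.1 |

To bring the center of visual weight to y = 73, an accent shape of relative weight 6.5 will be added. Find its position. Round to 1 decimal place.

y ≈ 21.6

After adding the accent shape, total weight = 8.8 + 4.5 + 6.6 + 3.1 + 6.5 = 29.5.
y: target moment 29.5×73 = 2153.5; current 8.8·105 + 4.5·18 + 6.6·103 + 3.1·106 = 2013.4; the accent shape supplies 140.1, so y = 140.1/6.5 ≈ 21.55.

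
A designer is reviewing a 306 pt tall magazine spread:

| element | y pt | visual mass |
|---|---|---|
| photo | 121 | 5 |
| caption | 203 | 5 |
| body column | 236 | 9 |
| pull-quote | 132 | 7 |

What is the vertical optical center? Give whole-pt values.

Σw = 5 + 5 + 9 + 7 = 26.
Σw·y = 5·121 + 5·203 + 9·236 + 7·132 = 4668, so ȳ = 4668/26 ≈ 179.54.

y ≈ 180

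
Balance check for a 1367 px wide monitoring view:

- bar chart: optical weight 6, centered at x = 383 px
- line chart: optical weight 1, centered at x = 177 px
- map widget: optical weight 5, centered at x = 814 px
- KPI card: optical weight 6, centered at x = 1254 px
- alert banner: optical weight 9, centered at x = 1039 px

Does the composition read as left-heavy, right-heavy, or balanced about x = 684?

Weights sum to 6 + 1 + 5 + 6 + 9 = 27.
x: (6·383 + 1·177 + 5·814 + 6·1254 + 9·1039) / 27 = 23420 / 27 ≈ 867.41
867.4 lies right of the midline 684, so the layout is right-heavy.

right-heavy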